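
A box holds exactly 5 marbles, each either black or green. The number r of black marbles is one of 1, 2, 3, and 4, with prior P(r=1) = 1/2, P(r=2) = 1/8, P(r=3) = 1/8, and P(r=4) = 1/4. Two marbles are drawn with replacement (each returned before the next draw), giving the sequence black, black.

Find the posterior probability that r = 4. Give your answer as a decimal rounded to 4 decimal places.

For each hypothesis, P(data | H) works out to: P(data | r = 1) = (1/5)(1/5) = 1/25; P(data | r = 2) = (2/5)(2/5) = 4/25; P(data | r = 3) = (3/5)(3/5) = 9/25; P(data | r = 4) = (4/5)(4/5) = 16/25.
Multiplying each by its prior: 1/2 · 1/25 = 1/50, 1/8 · 4/25 = 1/50, 1/8 · 9/25 = 9/200, 1/4 · 16/25 = 4/25; these sum to 49/200.
Hence P(r = 4 | data) = (4/25) / (49/200) = 32/49.

0.6531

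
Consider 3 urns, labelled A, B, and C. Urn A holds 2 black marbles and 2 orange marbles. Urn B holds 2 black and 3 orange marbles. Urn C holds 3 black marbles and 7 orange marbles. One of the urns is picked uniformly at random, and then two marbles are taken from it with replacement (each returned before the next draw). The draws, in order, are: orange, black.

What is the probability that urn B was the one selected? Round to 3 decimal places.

Compute the likelihood of the observed sequence for each case: P(data | urn A) = (2/4)(2/4) = 1/4; P(data | urn B) = (3/5)(2/5) = 6/25; P(data | urn C) = (7/10)(3/10) = 21/100.
The prior-weighted likelihoods are 1/3 · 1/4 = 1/12, 1/3 · 6/25 = 2/25, 1/3 · 21/100 = 7/100; these sum to 7/30.
So P(urn B | data) = (2/25) / (7/30) = 12/35.

0.343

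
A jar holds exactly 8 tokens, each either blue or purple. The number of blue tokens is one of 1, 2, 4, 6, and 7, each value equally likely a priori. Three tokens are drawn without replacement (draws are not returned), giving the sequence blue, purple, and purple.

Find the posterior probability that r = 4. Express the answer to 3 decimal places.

0.296

Under each hypothesis, the probability of the observed sequence is: P(data | r = 1) = (1/8)(7/7)(6/6) = 1/8; P(data | r = 2) = (2/8)(6/7)(5/6) = 5/28; P(data | r = 4) = (4/8)(4/7)(3/6) = 1/7; P(data | r = 6) = (6/8)(2/7)(1/6) = 1/28; P(data | r = 7) = (7/8)(1/7)(0/6) = 0.
Multiplying each by its prior: 1/5 · 1/8 = 1/40, 1/5 · 5/28 = 1/28, 1/5 · 1/7 = 1/35, 1/5 · 1/28 = 1/140, 1/5 · 0 = 0; with total 27/280.
Therefore the posterior P(r = 4 | data) = (1/35) / (27/280) = 8/27.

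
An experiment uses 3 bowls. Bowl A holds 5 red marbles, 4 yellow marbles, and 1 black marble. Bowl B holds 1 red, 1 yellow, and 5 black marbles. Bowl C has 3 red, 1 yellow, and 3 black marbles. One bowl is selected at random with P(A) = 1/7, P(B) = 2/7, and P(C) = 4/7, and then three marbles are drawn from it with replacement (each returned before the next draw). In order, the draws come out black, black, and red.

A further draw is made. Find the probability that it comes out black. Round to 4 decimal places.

Under each hypothesis, the probability of the observed sequence is: P(data | bowl A) = (1/10)(1/10)(5/10) = 0.005; P(data | bowl B) = (5/7)(5/7)(1/7) = 0.072886; P(data | bowl C) = (3/7)(3/7)(3/7) = 0.078717.
Weighting by the prior gives 1/7 · 0.005 = 0.00071429, 2/7 · 0.072886 = 0.020825, 4/7 · 0.078717 = 0.044981; these sum to 0.06652.
Normalising, the posterior is P(bowl A | data) = 0.010738, P(bowl B | data) = 0.31306, P(bowl C | data) = 0.6762.
The predictive probability is P(black next | data) = (1/10)(0.010738) + (5/7)(0.31306) + (3/7)(0.6762) = 0.51449.

0.5145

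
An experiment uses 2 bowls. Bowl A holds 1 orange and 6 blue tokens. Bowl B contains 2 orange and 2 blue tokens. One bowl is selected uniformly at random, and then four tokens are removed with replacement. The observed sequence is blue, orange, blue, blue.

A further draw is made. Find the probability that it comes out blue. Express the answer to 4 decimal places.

0.7107

Under each hypothesis, the probability of the observed sequence is: P(data | bowl A) = (6/7)(1/7)(6/7)(6/7) = 0.089963; P(data | bowl B) = (2/4)(2/4)(2/4)(2/4) = 0.0625.
Weighting by the prior gives 1/2 · 0.089963 = 0.044981, 1/2 · 0.0625 = 0.03125; these sum to 0.076231.
Normalising, the posterior is P(bowl A | data) = 0.59006, P(bowl B | data) = 0.40994.
The predictive probability is P(blue next | data) = (6/7)(0.59006) + (1/2)(0.40994) = 0.71074.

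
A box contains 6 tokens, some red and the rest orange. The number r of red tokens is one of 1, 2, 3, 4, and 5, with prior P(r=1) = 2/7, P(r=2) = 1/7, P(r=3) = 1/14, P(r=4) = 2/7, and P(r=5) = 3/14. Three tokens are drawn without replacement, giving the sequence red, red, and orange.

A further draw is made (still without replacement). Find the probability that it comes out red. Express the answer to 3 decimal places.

The likelihood of the observed sequence under each hypothesis: P(data | r = 1) = (1/6)(0/5) = 0; P(data | r = 2) = (2/6)(1/5)(4/4) = 1/15; P(data | r = 3) = (3/6)(2/5)(3/4) = 3/20; P(data | r = 4) = (4/6)(3/5)(2/4) = 1/5; P(data | r = 5) = (5/6)(4/5)(1/4) = 1/6.
The prior-weighted likelihoods are 2/7 · 0 = 0, 1/7 · 1/15 = 1/105, 1/14 · 3/20 = 3/280, 2/7 · 1/5 = 2/35, 3/14 · 1/6 = 1/28; summing to 19/168.
The posterior is then P(r = 1 | data) = 0, P(r = 2 | data) = 8/95, P(r = 3 | data) = 9/95, P(r = 4 | data) = 48/95, P(r = 5 | data) = 6/19.
So P(red next | data) = Σ P(red next | H) P(H | data) = (0)(8/95) + (1/3)(9/95) + (2/3)(48/95) + (1)(6/19) = 13/19.

0.684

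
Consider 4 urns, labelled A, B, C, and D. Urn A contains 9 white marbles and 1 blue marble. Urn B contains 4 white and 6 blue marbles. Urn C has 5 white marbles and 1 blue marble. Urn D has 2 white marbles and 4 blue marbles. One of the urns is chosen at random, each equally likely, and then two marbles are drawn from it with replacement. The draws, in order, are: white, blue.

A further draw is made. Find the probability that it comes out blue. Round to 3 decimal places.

For each hypothesis, P(data | H) works out to: P(data | urn A) = (9/10)(1/10) = 0.09; P(data | urn B) = (4/10)(6/10) = 0.24; P(data | urn C) = (5/6)(1/6) = 0.13889; P(data | urn D) = (2/6)(4/6) = 0.22222.
Weighting by the prior gives 1/4 · 0.09 = 0.0225, 1/4 · 0.24 = 0.06, 1/4 · 0.13889 = 0.034722, 1/4 · 0.22222 = 0.055556; summing to 0.17278.
The posterior is then P(urn A | data) = 0.13023, P(urn B | data) = 0.34727, P(urn C | data) = 0.20096, P(urn D | data) = 0.32154.
So P(blue next | data) = Σ P(blue next | H) P(H | data) = (1/10)(0.13023) + (3/5)(0.34727) + (1/6)(0.20096) + (2/3)(0.32154) = 0.46924.

0.469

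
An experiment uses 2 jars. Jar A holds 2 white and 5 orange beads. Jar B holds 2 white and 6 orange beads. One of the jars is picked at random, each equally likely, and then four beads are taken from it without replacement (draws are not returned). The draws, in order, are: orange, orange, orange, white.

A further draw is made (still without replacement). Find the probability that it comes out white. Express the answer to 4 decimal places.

Compute the likelihood of the observed sequence for each case: P(data | jar A) = (5/7)(4/6)(3/5)(2/4) = 1/7; P(data | jar B) = (6/8)(5/7)(4/6)(2/5) = 1/7.
Multiplying each by its prior: 1/2 · 1/7 = 1/14, 1/2 · 1/7 = 1/14; summing to 1/7.
The posterior is then P(jar A | data) = 1/2, P(jar B | data) = 1/2.
The predictive probability is P(white next | data) = (1/3)(1/2) + (1/4)(1/2) = 7/24.

0.2917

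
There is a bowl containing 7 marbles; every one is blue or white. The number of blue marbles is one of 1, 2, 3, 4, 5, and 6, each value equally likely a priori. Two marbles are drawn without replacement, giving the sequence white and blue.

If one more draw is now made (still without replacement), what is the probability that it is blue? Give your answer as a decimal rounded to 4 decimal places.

0.5000

The likelihood of the observed sequence under each hypothesis: P(data | r = 1) = (6/7)(1/6) = 1/7; P(data | r = 2) = (5/7)(2/6) = 5/21; P(data | r = 3) = (4/7)(3/6) = 2/7; P(data | r = 4) = (3/7)(4/6) = 2/7; P(data | r = 5) = (2/7)(5/6) = 5/21; P(data | r = 6) = (1/7)(6/6) = 1/7.
Multiplying each by its prior: 1/6 · 1/7 = 1/42, 1/6 · 5/21 = 5/126, 1/6 · 2/7 = 1/21, 1/6 · 2/7 = 1/21, 1/6 · 5/21 = 5/126, 1/6 · 1/7 = 1/42; with total 2/9.
Normalising, the posterior is P(r = 1 | data) = 3/28, P(r = 2 | data) = 5/28, P(r = 3 | data) = 3/14, P(r = 4 | data) = 3/14, P(r = 5 | data) = 5/28, P(r = 6 | data) = 3/28.
The predictive probability is P(blue next | data) = (0)(3/28) + (1/5)(5/28) + (2/5)(3/14) + (3/5)(3/14) + (4/5)(5/28) + (1)(3/28) = 1/2.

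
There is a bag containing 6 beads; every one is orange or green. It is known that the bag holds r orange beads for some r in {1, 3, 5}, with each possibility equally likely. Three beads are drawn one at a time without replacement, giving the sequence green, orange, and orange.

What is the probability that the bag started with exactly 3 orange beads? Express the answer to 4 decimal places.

0.4737

Under each hypothesis, the probability of the observed sequence is: P(data | r = 1) = (5/6)(1/5)(0/4) = 0; P(data | r = 3) = (3/6)(3/5)(2/4) = 3/20; P(data | r = 5) = (1/6)(5/5)(4/4) = 1/6.
Weighting by the prior gives 1/3 · 0 = 0, 1/3 · 3/20 = 1/20, 1/3 · 1/6 = 1/18; with total 19/180.
Hence P(r = 3 | data) = (1/20) / (19/180) = 9/19.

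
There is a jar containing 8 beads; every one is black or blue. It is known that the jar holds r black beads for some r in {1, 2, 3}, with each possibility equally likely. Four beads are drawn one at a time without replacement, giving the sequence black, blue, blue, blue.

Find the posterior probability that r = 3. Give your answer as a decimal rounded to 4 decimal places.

Compute the likelihood of the observed sequence for each case: P(data | r = 1) = (1/8)(7/7)(6/6)(5/5) = 1/8; P(data | r = 2) = (2/8)(6/7)(5/6)(4/5) = 1/7; P(data | r = 3) = (3/8)(5/7)(4/6)(3/5) = 3/28.
The prior-weighted likelihoods are 1/3 · 1/8 = 1/24, 1/3 · 1/7 = 1/21, 1/3 · 3/28 = 1/28; these sum to 1/8.
So P(r = 3 | data) = (1/28) / (1/8) = 2/7.

0.2857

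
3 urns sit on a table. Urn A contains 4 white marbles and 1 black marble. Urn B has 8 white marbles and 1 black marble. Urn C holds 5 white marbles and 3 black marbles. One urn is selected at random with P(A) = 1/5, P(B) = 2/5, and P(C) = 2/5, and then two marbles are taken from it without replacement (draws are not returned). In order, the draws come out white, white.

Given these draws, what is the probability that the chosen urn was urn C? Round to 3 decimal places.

The likelihood of the observed sequence under each hypothesis: P(data | urn A) = (4/5)(3/4) = 0.6; P(data | urn B) = (8/9)(7/8) = 0.77778; P(data | urn C) = (5/8)(4/7) = 0.35714.
Multiplying each by its prior: 1/5 · 0.6 = 0.12, 2/5 · 0.77778 = 0.31111, 2/5 · 0.35714 = 0.14286; these sum to 0.57397.
So P(urn C | data) = (0.14286) / (0.57397) = 0.24889.

0.249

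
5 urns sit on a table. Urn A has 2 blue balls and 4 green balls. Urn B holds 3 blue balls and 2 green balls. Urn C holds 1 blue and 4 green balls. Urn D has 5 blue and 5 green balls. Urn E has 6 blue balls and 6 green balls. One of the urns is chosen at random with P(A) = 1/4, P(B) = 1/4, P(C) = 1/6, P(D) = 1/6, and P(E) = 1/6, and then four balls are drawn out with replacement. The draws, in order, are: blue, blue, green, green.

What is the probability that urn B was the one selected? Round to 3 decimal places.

0.278

For each hypothesis, P(data | H) works out to: P(data | urn A) = (2/6)(2/6)(4/6)(4/6) = 0.049383; P(data | urn B) = (3/5)(3/5)(2/5)(2/5) = 0.0576; P(data | urn C) = (1/5)(1/5)(4/5)(4/5) = 0.0256; P(data | urn D) = (5/10)(5/10)(5/10)(5/10) = 0.0625; P(data | urn E) = (6/12)(6/12)(6/12)(6/12) = 0.0625.
Multiplying each by its prior: 1/4 · 0.049383 = 0.012346, 1/4 · 0.0576 = 0.0144, 1/6 · 0.0256 = 0.0042667, 1/6 · 0.0625 = 0.010417, 1/6 · 0.0625 = 0.010417; with total 0.051846.
By Bayes' rule, P(urn B | data) = (0.0144) / (0.051846) = 0.27775.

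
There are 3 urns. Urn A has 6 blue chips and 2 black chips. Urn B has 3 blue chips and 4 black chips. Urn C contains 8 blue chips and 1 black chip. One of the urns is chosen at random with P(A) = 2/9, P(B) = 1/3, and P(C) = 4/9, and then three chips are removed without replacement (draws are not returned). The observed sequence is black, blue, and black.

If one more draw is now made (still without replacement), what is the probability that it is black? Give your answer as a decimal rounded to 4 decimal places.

0.4390

Compute the likelihood of the observed sequence for each case: P(data | urn A) = (2/8)(6/7)(1/6) = 1/28; P(data | urn B) = (4/7)(3/6)(3/5) = 6/35; P(data | urn C) = (1/9)(8/8)(0/7) = 0.
The prior-weighted likelihoods are 2/9 · 1/28 = 1/126, 1/3 · 6/35 = 2/35, 4/9 · 0 = 0; summing to 41/630.
Normalising, the posterior is P(urn A | data) = 5/41, P(urn B | data) = 36/41, P(urn C | data) = 0.
The predictive probability is P(black next | data) = (0)(5/41) + (1/2)(36/41) = 18/41.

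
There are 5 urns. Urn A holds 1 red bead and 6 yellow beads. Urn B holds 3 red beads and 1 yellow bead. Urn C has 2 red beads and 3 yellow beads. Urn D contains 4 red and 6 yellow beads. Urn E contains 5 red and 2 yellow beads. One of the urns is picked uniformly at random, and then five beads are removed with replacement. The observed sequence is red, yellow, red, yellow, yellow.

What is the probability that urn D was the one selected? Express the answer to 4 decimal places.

0.3366

For each hypothesis, P(data | H) works out to: P(data | urn A) = (1/7)(6/7)(1/7)(6/7)(6/7) = 0.012852; P(data | urn B) = (3/4)(1/4)(3/4)(1/4)(1/4) = 0.0087891; P(data | urn C) = (2/5)(3/5)(2/5)(3/5)(3/5) = 0.03456; P(data | urn D) = (4/10)(6/10)(4/10)(6/10)(6/10) = 0.03456; P(data | urn E) = (5/7)(2/7)(5/7)(2/7)(2/7) = 0.0119.
The prior-weighted likelihoods are 1/5 · 0.012852 = 0.0025704, 1/5 · 0.0087891 = 0.0017578, 1/5 · 0.03456 = 0.006912, 1/5 · 0.03456 = 0.006912, 1/5 · 0.0119 = 0.00238; with total 0.020532.
Therefore the posterior P(urn D | data) = (0.006912) / (0.020532) = 0.33664.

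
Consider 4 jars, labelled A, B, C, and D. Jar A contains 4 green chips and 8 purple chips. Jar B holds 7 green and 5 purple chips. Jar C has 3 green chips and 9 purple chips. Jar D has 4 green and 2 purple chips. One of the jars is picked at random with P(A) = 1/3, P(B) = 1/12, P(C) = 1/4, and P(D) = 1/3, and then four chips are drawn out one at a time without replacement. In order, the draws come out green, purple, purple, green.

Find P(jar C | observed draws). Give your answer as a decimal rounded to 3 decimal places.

The likelihood of the observed sequence under each hypothesis: P(data | jar A) = (4/12)(8/11)(7/10)(3/9) = 0.056566; P(data | jar B) = (7/12)(5/11)(4/10)(6/9) = 0.070707; P(data | jar C) = (3/12)(9/11)(8/10)(2/9) = 0.036364; P(data | jar D) = (4/6)(2/5)(1/4)(3/3) = 0.066667.
Weighting by the prior gives 1/3 · 0.056566 = 0.018855, 1/12 · 0.070707 = 0.0058923, 1/4 · 0.036364 = 0.0090909, 1/3 · 0.066667 = 0.022222; with total 0.056061.
So P(jar C | data) = (0.0090909) / (0.056061) = 0.16216.

0.162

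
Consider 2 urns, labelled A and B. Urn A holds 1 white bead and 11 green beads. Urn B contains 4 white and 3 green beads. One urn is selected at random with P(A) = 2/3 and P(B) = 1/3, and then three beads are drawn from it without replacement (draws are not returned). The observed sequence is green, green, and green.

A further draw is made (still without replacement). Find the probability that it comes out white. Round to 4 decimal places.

0.1277

The likelihood of the observed sequence under each hypothesis: P(data | urn A) = (11/12)(10/11)(9/10) = 3/4; P(data | urn B) = (3/7)(2/6)(1/5) = 1/35.
Weighting by the prior gives 2/3 · 3/4 = 1/2, 1/3 · 1/35 = 1/105; these sum to 107/210.
Dividing through by the total gives posterior P(urn A | data) = 105/107, P(urn B | data) = 2/107.
So P(white next | data) = Σ P(white next | H) P(H | data) = (1/9)(105/107) + (1)(2/107) = 41/321.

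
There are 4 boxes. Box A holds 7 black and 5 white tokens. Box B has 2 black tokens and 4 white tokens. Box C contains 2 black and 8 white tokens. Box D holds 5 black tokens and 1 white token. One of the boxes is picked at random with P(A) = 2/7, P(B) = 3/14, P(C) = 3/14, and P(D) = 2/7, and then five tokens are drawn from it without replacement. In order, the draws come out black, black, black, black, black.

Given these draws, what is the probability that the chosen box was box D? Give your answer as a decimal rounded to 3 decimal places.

0.863

Compute the likelihood of the observed sequence for each case: P(data | box A) = (7/12)(6/11)(5/10)(4/9)(3/8) = 7/264; P(data | box B) = (2/6)(1/5)(0/4) = 0; P(data | box C) = (2/10)(1/9)(0/8) = 0; P(data | box D) = (5/6)(4/5)(3/4)(2/3)(1/2) = 1/6.
Weighting by the prior gives 2/7 · 7/264 = 1/132, 3/14 · 0 = 0, 3/14 · 0 = 0, 2/7 · 1/6 = 1/21; with total 17/308.
By Bayes' rule, P(box D | data) = (1/21) / (17/308) = 44/51.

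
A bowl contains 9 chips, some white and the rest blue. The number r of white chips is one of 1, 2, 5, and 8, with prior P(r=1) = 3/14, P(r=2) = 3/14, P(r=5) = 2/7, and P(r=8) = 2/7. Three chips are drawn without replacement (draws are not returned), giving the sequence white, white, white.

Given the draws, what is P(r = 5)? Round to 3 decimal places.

0.152

Compute the likelihood of the observed sequence for each case: P(data | r = 1) = (1/9)(0/8) = 0; P(data | r = 2) = (2/9)(1/8)(0/7) = 0; P(data | r = 5) = (5/9)(4/8)(3/7) = 5/42; P(data | r = 8) = (8/9)(7/8)(6/7) = 2/3.
Multiplying each by its prior: 3/14 · 0 = 0, 3/14 · 0 = 0, 2/7 · 5/42 = 5/147, 2/7 · 2/3 = 4/21; summing to 11/49.
Therefore the posterior P(r = 5 | data) = (5/147) / (11/49) = 5/33.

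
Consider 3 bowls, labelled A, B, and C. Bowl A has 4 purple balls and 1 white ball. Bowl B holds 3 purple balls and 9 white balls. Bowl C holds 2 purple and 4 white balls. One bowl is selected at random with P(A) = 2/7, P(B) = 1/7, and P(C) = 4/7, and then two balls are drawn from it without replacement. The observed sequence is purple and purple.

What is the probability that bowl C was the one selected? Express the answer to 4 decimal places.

The likelihood of the observed sequence under each hypothesis: P(data | bowl A) = (4/5)(3/4) = 0.6; P(data | bowl B) = (3/12)(2/11) = 0.045455; P(data | bowl C) = (2/6)(1/5) = 0.066667.
Weighting by the prior gives 2/7 · 0.6 = 0.17143, 1/7 · 0.045455 = 0.0064935, 4/7 · 0.066667 = 0.038095; these sum to 0.21602.
By Bayes' rule, P(bowl C | data) = (0.038095) / (0.21602) = 0.17635.

0.1764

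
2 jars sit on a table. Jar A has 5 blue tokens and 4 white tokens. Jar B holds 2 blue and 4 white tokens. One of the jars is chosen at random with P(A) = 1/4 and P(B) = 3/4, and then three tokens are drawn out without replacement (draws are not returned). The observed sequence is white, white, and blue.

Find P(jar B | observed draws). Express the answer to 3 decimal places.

Under each hypothesis, the probability of the observed sequence is: P(data | jar A) = (4/9)(3/8)(5/7) = 5/42; P(data | jar B) = (4/6)(3/5)(2/4) = 1/5.
Weighting by the prior gives 1/4 · 5/42 = 5/168, 3/4 · 1/5 = 3/20; summing to 151/840.
By Bayes' rule, P(jar B | data) = (3/20) / (151/840) = 126/151.

0.834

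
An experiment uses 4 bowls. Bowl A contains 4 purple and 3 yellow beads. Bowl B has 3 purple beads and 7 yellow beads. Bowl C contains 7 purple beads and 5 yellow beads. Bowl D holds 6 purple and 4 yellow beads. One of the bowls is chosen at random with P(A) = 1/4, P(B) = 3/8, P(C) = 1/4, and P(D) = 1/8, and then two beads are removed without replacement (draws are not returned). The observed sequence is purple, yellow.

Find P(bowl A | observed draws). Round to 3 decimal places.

0.276

Under each hypothesis, the probability of the observed sequence is: P(data | bowl A) = (4/7)(3/6) = 0.28571; P(data | bowl B) = (3/10)(7/9) = 0.23333; P(data | bowl C) = (7/12)(5/11) = 0.26515; P(data | bowl D) = (6/10)(4/9) = 0.26667.
The prior-weighted likelihoods are 1/4 · 0.28571 = 0.071429, 3/8 · 0.23333 = 0.0875, 1/4 · 0.26515 = 0.066288, 1/8 · 0.26667 = 0.033333; summing to 0.25855.
Hence P(bowl A | data) = (0.071429) / (0.25855) = 0.27627.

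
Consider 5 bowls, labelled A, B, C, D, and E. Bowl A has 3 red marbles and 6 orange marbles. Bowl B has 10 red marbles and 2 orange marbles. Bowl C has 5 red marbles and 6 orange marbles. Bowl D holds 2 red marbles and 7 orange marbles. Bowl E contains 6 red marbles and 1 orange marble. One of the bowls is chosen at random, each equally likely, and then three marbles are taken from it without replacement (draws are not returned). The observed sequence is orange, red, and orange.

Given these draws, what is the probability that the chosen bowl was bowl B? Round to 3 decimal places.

0.030

Compute the likelihood of the observed sequence for each case: P(data | bowl A) = (6/9)(3/8)(5/7) = 5/28; P(data | bowl B) = (2/12)(10/11)(1/10) = 1/66; P(data | bowl C) = (6/11)(5/10)(5/9) = 5/33; P(data | bowl D) = (7/9)(2/8)(6/7) = 1/6; P(data | bowl E) = (1/7)(6/6)(0/5) = 0.
The prior-weighted likelihoods are 1/5 · 5/28 = 1/28, 1/5 · 1/66 = 1/330, 1/5 · 5/33 = 1/33, 1/5 · 1/6 = 1/30, 1/5 · 0 = 0; with total 43/420.
So P(bowl B | data) = (1/330) / (43/420) = 14/473.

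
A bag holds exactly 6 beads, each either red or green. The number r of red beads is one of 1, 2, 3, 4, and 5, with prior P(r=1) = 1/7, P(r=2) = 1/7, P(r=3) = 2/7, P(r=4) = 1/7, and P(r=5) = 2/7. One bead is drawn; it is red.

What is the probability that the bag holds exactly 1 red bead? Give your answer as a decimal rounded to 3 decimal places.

0.043

For each hypothesis, P(data | H) works out to: P(data | r = 1) = (1/6) = 1/6; P(data | r = 2) = (2/6) = 1/3; P(data | r = 3) = (3/6) = 1/2; P(data | r = 4) = (4/6) = 2/3; P(data | r = 5) = (5/6) = 5/6.
The prior-weighted likelihoods are 1/7 · 1/6 = 1/42, 1/7 · 1/3 = 1/21, 2/7 · 1/2 = 1/7, 1/7 · 2/3 = 2/21, 2/7 · 5/6 = 5/21; summing to 23/42.
So P(r = 1 | data) = (1/42) / (23/42) = 1/23.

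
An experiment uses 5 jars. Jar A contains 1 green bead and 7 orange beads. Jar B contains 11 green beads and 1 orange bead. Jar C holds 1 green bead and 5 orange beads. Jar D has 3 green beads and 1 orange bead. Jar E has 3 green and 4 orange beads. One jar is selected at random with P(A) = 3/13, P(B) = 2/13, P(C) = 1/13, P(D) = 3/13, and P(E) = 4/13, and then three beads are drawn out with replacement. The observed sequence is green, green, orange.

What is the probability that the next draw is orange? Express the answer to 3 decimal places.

0.394

The likelihood of the observed sequence under each hypothesis: P(data | jar A) = (1/8)(1/8)(7/8) = 0.013672; P(data | jar B) = (11/12)(11/12)(1/12) = 0.070023; P(data | jar C) = (1/6)(1/6)(5/6) = 0.023148; P(data | jar D) = (3/4)(3/4)(1/4) = 0.14062; P(data | jar E) = (3/7)(3/7)(4/7) = 0.10496.
Multiplying each by its prior: 3/13 · 0.013672 = 0.003155, 2/13 · 0.070023 = 0.010773, 1/13 · 0.023148 = 0.0017806, 3/13 · 0.14062 = 0.032452, 4/13 · 0.10496 = 0.032294; these sum to 0.080455.
The posterior is then P(jar A | data) = 0.039215, P(jar B | data) = 0.1339, P(jar C | data) = 0.022132, P(jar D | data) = 0.40336, P(jar E | data) = 0.4014.
So P(orange next | data) = Σ P(orange next | H) P(H | data) = (7/8)(0.039215) + (1/12)(0.1339) + (5/6)(0.022132) + (1/4)(0.40336) + (4/7)(0.4014) = 0.39412.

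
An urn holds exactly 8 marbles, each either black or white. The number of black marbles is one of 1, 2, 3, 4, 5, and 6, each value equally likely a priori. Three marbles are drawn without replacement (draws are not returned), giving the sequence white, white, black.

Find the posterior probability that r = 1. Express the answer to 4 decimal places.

The likelihood of the observed sequence under each hypothesis: P(data | r = 1) = (7/8)(6/7)(1/6) = 1/8; P(data | r = 2) = (6/8)(5/7)(2/6) = 5/28; P(data | r = 3) = (5/8)(4/7)(3/6) = 5/28; P(data | r = 4) = (4/8)(3/7)(4/6) = 1/7; P(data | r = 5) = (3/8)(2/7)(5/6) = 5/56; P(data | r = 6) = (2/8)(1/7)(6/6) = 1/28.
Multiplying each by its prior: 1/6 · 1/8 = 1/48, 1/6 · 5/28 = 5/168, 1/6 · 5/28 = 5/168, 1/6 · 1/7 = 1/42, 1/6 · 5/56 = 5/336, 1/6 · 1/28 = 1/168; with total 1/8.
Therefore the posterior P(r = 1 | data) = (1/48) / (1/8) = 1/6.

0.1667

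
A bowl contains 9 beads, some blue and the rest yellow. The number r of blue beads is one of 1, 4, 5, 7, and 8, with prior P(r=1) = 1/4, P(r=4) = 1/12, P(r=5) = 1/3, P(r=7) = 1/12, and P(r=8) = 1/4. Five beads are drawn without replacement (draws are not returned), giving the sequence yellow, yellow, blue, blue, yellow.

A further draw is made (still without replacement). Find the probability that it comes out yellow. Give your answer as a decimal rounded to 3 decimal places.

0.318

Under each hypothesis, the probability of the observed sequence is: P(data | r = 1) = (8/9)(7/8)(1/7)(0/6) = 0; P(data | r = 4) = (5/9)(4/8)(4/7)(3/6)(3/5) = 1/21; P(data | r = 5) = (4/9)(3/8)(5/7)(4/6)(2/5) = 2/63; P(data | r = 7) = (2/9)(1/8)(7/7)(6/6)(0/5) = 0; P(data | r = 8) = (1/9)(0/8) = 0.
Weighting by the prior gives 1/4 · 0 = 0, 1/12 · 1/21 = 1/252, 1/3 · 2/63 = 2/189, 1/12 · 0 = 0, 1/4 · 0 = 0; these sum to 11/756.
Dividing through by the total gives posterior P(r = 1 | data) = 0, P(r = 4 | data) = 3/11, P(r = 5 | data) = 8/11, P(r = 7 | data) = 0, P(r = 8 | data) = 0.
The predictive probability is P(yellow next | data) = (1/2)(3/11) + (1/4)(8/11) = 7/22.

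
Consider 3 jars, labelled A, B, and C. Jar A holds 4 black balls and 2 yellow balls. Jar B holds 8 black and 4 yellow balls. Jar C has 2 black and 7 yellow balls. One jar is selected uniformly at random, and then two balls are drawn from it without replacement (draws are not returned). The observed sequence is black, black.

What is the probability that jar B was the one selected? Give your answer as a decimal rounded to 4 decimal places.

For each hypothesis, P(data | H) works out to: P(data | jar A) = (4/6)(3/5) = 0.4; P(data | jar B) = (8/12)(7/11) = 0.42424; P(data | jar C) = (2/9)(1/8) = 0.027778.
The prior-weighted likelihoods are 1/3 · 0.4 = 0.13333, 1/3 · 0.42424 = 0.14141, 1/3 · 0.027778 = 0.0092593; summing to 0.28401.
So P(jar B | data) = (0.14141) / (0.28401) = 0.49793.

0.4979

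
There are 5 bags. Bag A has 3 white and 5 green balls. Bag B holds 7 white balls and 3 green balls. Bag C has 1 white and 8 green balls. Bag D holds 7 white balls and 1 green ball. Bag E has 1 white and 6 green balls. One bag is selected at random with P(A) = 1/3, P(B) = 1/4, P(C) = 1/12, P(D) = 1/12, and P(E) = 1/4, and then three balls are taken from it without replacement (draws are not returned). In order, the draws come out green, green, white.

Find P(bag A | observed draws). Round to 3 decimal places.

0.500

Under each hypothesis, the probability of the observed sequence is: P(data | bag A) = (5/8)(4/7)(3/6) = 0.17857; P(data | bag B) = (3/10)(2/9)(7/8) = 0.058333; P(data | bag C) = (8/9)(7/8)(1/7) = 0.11111; P(data | bag D) = (1/8)(0/7) = 0; P(data | bag E) = (6/7)(5/6)(1/5) = 0.14286.
Weighting by the prior gives 1/3 · 0.17857 = 0.059524, 1/4 · 0.058333 = 0.014583, 1/12 · 0.11111 = 0.0092593, 1/12 · 0 = 0, 1/4 · 0.14286 = 0.035714; summing to 0.11908.
Hence P(bag A | data) = (0.059524) / (0.11908) = 0.49986.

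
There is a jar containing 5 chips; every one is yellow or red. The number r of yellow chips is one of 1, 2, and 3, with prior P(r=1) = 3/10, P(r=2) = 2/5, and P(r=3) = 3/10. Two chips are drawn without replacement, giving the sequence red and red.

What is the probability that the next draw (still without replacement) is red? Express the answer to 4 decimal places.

0.4848

For each hypothesis, P(data | H) works out to: P(data | r = 1) = (4/5)(3/4) = 3/5; P(data | r = 2) = (3/5)(2/4) = 3/10; P(data | r = 3) = (2/5)(1/4) = 1/10.
Multiplying each by its prior: 3/10 · 3/5 = 9/50, 2/5 · 3/10 = 3/25, 3/10 · 1/10 = 3/100; summing to 33/100.
Normalising, the posterior is P(r = 1 | data) = 6/11, P(r = 2 | data) = 4/11, P(r = 3 | data) = 1/11.
So P(red next | data) = Σ P(red next | H) P(H | data) = (2/3)(6/11) + (1/3)(4/11) + (0)(1/11) = 16/33.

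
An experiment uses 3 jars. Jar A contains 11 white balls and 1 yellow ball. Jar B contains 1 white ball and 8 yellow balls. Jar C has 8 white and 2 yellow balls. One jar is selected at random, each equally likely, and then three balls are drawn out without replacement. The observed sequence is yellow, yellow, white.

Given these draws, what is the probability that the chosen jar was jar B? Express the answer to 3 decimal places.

The likelihood of the observed sequence under each hypothesis: P(data | jar A) = (1/12)(0/11) = 0; P(data | jar B) = (8/9)(7/8)(1/7) = 1/9; P(data | jar C) = (2/10)(1/9)(8/8) = 1/45.
The prior-weighted likelihoods are 1/3 · 0 = 0, 1/3 · 1/9 = 1/27, 1/3 · 1/45 = 1/135; summing to 2/45.
So P(jar B | data) = (1/27) / (2/45) = 5/6.

0.833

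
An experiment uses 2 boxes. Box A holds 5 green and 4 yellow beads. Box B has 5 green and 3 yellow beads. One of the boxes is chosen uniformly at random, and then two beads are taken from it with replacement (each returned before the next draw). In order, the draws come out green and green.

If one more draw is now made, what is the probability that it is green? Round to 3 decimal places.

Under each hypothesis, the probability of the observed sequence is: P(data | box A) = (5/9)(5/9) = 0.30864; P(data | box B) = (5/8)(5/8) = 0.39062.
The prior-weighted likelihoods are 1/2 · 0.30864 = 0.15432, 1/2 · 0.39062 = 0.19531; these sum to 0.34963.
Normalising, the posterior is P(box A | data) = 0.44138, P(box B | data) = 0.55862.
The predictive probability is P(green next | data) = (5/9)(0.44138) + (5/8)(0.55862) = 0.59435.

0.594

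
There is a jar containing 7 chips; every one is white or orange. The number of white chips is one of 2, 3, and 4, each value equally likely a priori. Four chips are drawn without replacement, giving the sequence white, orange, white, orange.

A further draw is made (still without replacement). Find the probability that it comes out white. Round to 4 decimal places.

The likelihood of the observed sequence under each hypothesis: P(data | r = 2) = (2/7)(5/6)(1/5)(4/4) = 1/21; P(data | r = 3) = (3/7)(4/6)(2/5)(3/4) = 3/35; P(data | r = 4) = (4/7)(3/6)(3/5)(2/4) = 3/35.
The prior-weighted likelihoods are 1/3 · 1/21 = 1/63, 1/3 · 3/35 = 1/35, 1/3 · 3/35 = 1/35; with total 23/315.
Normalising, the posterior is P(r = 2 | data) = 5/23, P(r = 3 | data) = 9/23, P(r = 4 | data) = 9/23.
So P(white next | data) = Σ P(white next | H) P(H | data) = (0)(5/23) + (1/3)(9/23) + (2/3)(9/23) = 9/23.

0.3913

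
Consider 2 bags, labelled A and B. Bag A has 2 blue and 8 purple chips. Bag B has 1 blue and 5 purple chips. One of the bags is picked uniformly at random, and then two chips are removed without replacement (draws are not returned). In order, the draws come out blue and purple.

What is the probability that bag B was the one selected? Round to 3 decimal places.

0.484

Compute the likelihood of the observed sequence for each case: P(data | bag A) = (2/10)(8/9) = 8/45; P(data | bag B) = (1/6)(5/5) = 1/6.
Weighting by the prior gives 1/2 · 8/45 = 4/45, 1/2 · 1/6 = 1/12; summing to 31/180.
So P(bag B | data) = (1/12) / (31/180) = 15/31.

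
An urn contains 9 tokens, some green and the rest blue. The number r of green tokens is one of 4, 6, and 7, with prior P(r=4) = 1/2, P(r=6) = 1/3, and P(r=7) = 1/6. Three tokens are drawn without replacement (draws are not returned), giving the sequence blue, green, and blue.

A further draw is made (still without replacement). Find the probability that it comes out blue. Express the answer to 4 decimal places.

The likelihood of the observed sequence under each hypothesis: P(data | r = 4) = (5/9)(4/8)(4/7) = 0.15873; P(data | r = 6) = (3/9)(6/8)(2/7) = 0.071429; P(data | r = 7) = (2/9)(7/8)(1/7) = 0.027778.
Multiplying each by its prior: 1/2 · 0.15873 = 0.079365, 1/3 · 0.071429 = 0.02381, 1/6 · 0.027778 = 0.0046296; summing to 0.1078.
Normalising, the posterior is P(r = 4 | data) = 0.7362, P(r = 6 | data) = 0.22086, P(r = 7 | data) = 0.042945.
Averaging over the posterior, P(blue next | data) = (1/2)(0.7362) + (1/6)(0.22086) + (0)(0.042945) = 0.40491.

0.4049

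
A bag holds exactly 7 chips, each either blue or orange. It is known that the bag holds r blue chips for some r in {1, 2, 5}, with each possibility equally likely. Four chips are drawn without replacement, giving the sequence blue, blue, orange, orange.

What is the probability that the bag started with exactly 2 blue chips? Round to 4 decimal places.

0.5000

Compute the likelihood of the observed sequence for each case: P(data | r = 1) = (1/7)(0/6) = 0; P(data | r = 2) = (2/7)(1/6)(5/5)(4/4) = 1/21; P(data | r = 5) = (5/7)(4/6)(2/5)(1/4) = 1/21.
The prior-weighted likelihoods are 1/3 · 0 = 0, 1/3 · 1/21 = 1/63, 1/3 · 1/21 = 1/63; with total 2/63.
So P(r = 2 | data) = (1/63) / (2/63) = 1/2.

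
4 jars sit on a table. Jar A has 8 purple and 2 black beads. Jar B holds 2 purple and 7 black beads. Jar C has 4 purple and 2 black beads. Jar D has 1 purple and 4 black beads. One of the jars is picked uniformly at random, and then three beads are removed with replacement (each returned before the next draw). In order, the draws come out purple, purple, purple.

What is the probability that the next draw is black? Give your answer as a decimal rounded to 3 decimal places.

0.261

The likelihood of the observed sequence under each hypothesis: P(data | jar A) = (8/10)(8/10)(8/10) = 0.512; P(data | jar B) = (2/9)(2/9)(2/9) = 0.010974; P(data | jar C) = (4/6)(4/6)(4/6) = 0.2963; P(data | jar D) = (1/5)(1/5)(1/5) = 0.008.
Weighting by the prior gives 1/4 · 0.512 = 0.128, 1/4 · 0.010974 = 0.0027435, 1/4 · 0.2963 = 0.074074, 1/4 · 0.008 = 0.002; these sum to 0.20682.
The posterior is then P(jar A | data) = 0.6189, P(jar B | data) = 0.013265, P(jar C | data) = 0.35816, P(jar D | data) = 0.0096704.
So P(black next | data) = Σ P(black next | H) P(H | data) = (1/5)(0.6189) + (7/9)(0.013265) + (1/3)(0.35816) + (4/5)(0.0096704) = 0.26122.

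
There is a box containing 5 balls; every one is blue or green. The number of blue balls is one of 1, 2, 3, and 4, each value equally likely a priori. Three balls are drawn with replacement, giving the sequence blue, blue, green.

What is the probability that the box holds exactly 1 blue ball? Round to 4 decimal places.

0.0800

The likelihood of the observed sequence under each hypothesis: P(data | r = 1) = (1/5)(1/5)(4/5) = 4/125; P(data | r = 2) = (2/5)(2/5)(3/5) = 12/125; P(data | r = 3) = (3/5)(3/5)(2/5) = 18/125; P(data | r = 4) = (4/5)(4/5)(1/5) = 16/125.
The prior-weighted likelihoods are 1/4 · 4/125 = 1/125, 1/4 · 12/125 = 3/125, 1/4 · 18/125 = 9/250, 1/4 · 16/125 = 4/125; with total 1/10.
Hence P(r = 1 | data) = (1/125) / (1/10) = 2/25.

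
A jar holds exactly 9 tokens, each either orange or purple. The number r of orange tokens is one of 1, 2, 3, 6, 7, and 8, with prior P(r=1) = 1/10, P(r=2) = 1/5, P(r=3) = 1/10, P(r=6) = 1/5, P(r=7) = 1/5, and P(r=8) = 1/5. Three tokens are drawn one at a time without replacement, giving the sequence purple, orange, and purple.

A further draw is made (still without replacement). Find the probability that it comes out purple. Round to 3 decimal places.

Under each hypothesis, the probability of the observed sequence is: P(data | r = 1) = (8/9)(1/8)(7/7) = 1/9; P(data | r = 2) = (7/9)(2/8)(6/7) = 1/6; P(data | r = 3) = (6/9)(3/8)(5/7) = 5/28; P(data | r = 6) = (3/9)(6/8)(2/7) = 1/14; P(data | r = 7) = (2/9)(7/8)(1/7) = 1/36; P(data | r = 8) = (1/9)(8/8)(0/7) = 0.
The prior-weighted likelihoods are 1/10 · 1/9 = 1/90, 1/5 · 1/6 = 1/30, 1/10 · 5/28 = 1/56, 1/5 · 1/14 = 1/70, 1/5 · 1/36 = 1/180, 1/5 · 0 = 0; with total 23/280.
The posterior is then P(r = 1 | data) = 28/207, P(r = 2 | data) = 28/69, P(r = 3 | data) = 5/23, P(r = 6 | data) = 4/23, P(r = 7 | data) = 14/207, P(r = 8 | data) = 0.
The predictive probability is P(purple next | data) = (1)(28/207) + (5/6)(28/69) + (2/3)(5/23) + (1/6)(4/23) + (0)(14/207) = 134/207.

0.647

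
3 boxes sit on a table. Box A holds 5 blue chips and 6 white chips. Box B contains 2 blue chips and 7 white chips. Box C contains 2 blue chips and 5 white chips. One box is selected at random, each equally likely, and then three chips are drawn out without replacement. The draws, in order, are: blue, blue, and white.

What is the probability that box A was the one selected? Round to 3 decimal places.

Under each hypothesis, the probability of the observed sequence is: P(data | box A) = (5/11)(4/10)(6/9) = 0.12121; P(data | box B) = (2/9)(1/8)(7/7) = 0.027778; P(data | box C) = (2/7)(1/6)(5/5) = 0.047619.
Multiplying each by its prior: 1/3 · 0.12121 = 0.040404, 1/3 · 0.027778 = 0.0092593, 1/3 · 0.047619 = 0.015873; these sum to 0.065536.
By Bayes' rule, P(box A | data) = (0.040404) / (0.065536) = 0.61651.

0.617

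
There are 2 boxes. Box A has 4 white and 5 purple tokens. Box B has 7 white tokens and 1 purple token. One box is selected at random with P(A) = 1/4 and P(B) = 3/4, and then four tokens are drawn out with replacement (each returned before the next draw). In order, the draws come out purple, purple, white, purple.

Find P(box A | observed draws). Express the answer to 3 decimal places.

For each hypothesis, P(data | H) works out to: P(data | box A) = (5/9)(5/9)(4/9)(5/9) = 0.076208; P(data | box B) = (1/8)(1/8)(7/8)(1/8) = 0.001709.
The prior-weighted likelihoods are 1/4 · 0.076208 = 0.019052, 3/4 · 0.001709 = 0.0012817; these sum to 0.020334.
By Bayes' rule, P(box A | data) = (0.019052) / (0.020334) = 0.93696.

0.937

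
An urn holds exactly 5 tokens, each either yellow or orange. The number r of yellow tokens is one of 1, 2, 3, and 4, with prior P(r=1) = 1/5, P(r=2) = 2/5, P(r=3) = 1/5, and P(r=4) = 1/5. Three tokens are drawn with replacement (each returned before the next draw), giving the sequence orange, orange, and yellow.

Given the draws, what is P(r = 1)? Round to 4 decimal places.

For each hypothesis, P(data | H) works out to: P(data | r = 1) = (4/5)(4/5)(1/5) = 16/125; P(data | r = 2) = (3/5)(3/5)(2/5) = 18/125; P(data | r = 3) = (2/5)(2/5)(3/5) = 12/125; P(data | r = 4) = (1/5)(1/5)(4/5) = 4/125.
Multiplying each by its prior: 1/5 · 16/125 = 16/625, 2/5 · 18/125 = 36/625, 1/5 · 12/125 = 12/625, 1/5 · 4/125 = 4/625; summing to 68/625.
Therefore the posterior P(r = 1 | data) = (16/625) / (68/625) = 4/17.

0.2353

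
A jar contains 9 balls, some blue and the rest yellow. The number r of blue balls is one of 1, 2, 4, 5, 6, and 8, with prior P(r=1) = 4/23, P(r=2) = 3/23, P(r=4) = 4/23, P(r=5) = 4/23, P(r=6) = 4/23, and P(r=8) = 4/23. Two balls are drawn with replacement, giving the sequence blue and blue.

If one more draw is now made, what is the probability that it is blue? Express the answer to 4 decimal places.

For each hypothesis, P(data | H) works out to: P(data | r = 1) = (1/9)(1/9) = 0.012346; P(data | r = 2) = (2/9)(2/9) = 0.049383; P(data | r = 4) = (4/9)(4/9) = 0.19753; P(data | r = 5) = (5/9)(5/9) = 0.30864; P(data | r = 6) = (6/9)(6/9) = 0.44444; P(data | r = 8) = (8/9)(8/9) = 0.79012.
Multiplying each by its prior: 4/23 · 0.012346 = 0.0021471, 3/23 · 0.049383 = 0.0064412, 4/23 · 0.19753 = 0.034353, 4/23 · 0.30864 = 0.053677, 4/23 · 0.44444 = 0.077295, 4/23 · 0.79012 = 0.13741; summing to 0.31133.
Normalising, the posterior is P(r = 1 | data) = 0.0068966, P(r = 2 | data) = 0.02069, P(r = 4 | data) = 0.11034, P(r = 5 | data) = 0.17241, P(r = 6 | data) = 0.24828, P(r = 8 | data) = 0.44138.
Averaging over the posterior, P(blue next | data) = (1/9)(0.0068966) + (2/9)(0.02069) + (4/9)(0.11034) + (5/9)(0.17241) + (2/3)(0.24828) + (8/9)(0.44138) = 0.70805.

0.7080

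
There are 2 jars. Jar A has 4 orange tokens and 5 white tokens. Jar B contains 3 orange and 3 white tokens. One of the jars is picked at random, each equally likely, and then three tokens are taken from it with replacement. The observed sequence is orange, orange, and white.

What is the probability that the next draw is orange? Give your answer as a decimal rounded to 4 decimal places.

0.4740

For each hypothesis, P(data | H) works out to: P(data | jar A) = (4/9)(4/9)(5/9) = 0.10974; P(data | jar B) = (3/6)(3/6)(3/6) = 0.125.
Multiplying each by its prior: 1/2 · 0.10974 = 0.05487, 1/2 · 0.125 = 0.0625; these sum to 0.11737.
The posterior is then P(jar A | data) = 0.46749, P(jar B | data) = 0.53251.
So P(orange next | data) = Σ P(orange next | H) P(H | data) = (4/9)(0.46749) + (1/2)(0.53251) = 0.47403.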